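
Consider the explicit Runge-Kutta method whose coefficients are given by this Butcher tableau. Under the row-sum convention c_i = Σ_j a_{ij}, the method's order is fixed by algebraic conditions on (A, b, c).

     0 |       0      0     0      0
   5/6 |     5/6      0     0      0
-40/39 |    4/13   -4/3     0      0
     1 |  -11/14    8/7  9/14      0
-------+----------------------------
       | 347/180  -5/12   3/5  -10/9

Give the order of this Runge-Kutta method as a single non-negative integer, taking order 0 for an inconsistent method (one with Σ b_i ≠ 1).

b = (347/180, -5/12, 3/5, -10/9)
c = (0, 5/6, -40/39, 1)
Ac = (0, 0, -10/9, 80/273)
Σ b_i: 347/180·1 + (-5/12)·1 + 3/5·1 + (-10/9)·1 = 1 ✓
b·c: (-5/12)·5/6 + 3/5·(-40/39) + (-10/9)·1 = -647/312 ≠ 1/2 ⇒ order 1.

1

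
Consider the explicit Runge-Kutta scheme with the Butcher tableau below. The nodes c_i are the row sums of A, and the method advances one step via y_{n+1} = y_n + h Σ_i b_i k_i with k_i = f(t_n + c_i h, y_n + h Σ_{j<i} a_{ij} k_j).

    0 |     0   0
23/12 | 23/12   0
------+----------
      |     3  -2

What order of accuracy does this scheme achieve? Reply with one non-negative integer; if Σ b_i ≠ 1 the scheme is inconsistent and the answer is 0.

1

b = (3, -2)
c = (0, 23/12)
Σ b_i: 3·1 + (-2)·1 = 1 ✓
b·c: (-2)·23/12 = -23/6 ≠ 1/2 ⇒ order 1.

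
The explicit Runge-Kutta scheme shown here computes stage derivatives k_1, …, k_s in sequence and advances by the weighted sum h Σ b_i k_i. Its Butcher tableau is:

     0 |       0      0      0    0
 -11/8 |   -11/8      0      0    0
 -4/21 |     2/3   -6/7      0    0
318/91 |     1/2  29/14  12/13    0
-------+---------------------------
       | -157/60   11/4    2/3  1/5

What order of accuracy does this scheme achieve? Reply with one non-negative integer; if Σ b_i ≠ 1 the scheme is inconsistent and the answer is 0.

1

b = (-157/60, 11/4, 2/3, 1/5)
c = (0, -11/8, -4/21, 318/91)
Ac = (0, 0, 33/28, -629/208)
Σ b_i: (-157/60)·1 + 11/4·1 + 2/3·1 + 1/5·1 = 1 ✓
b·c: 11/4·(-11/8) + 2/3·(-4/21) + 1/5·318/91 = -420551/131040 ≠ 1/2 ⇒ order 1.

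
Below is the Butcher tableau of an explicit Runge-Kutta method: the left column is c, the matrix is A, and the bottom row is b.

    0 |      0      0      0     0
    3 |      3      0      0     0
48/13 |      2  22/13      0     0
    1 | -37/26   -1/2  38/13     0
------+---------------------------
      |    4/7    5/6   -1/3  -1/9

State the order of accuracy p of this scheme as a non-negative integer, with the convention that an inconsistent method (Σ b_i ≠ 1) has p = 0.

b = (4/7, 5/6, -1/3, -1/9)
c = (0, 3, 48/13, 1)
Ac = (0, 0, 66/13, 3141/338)
Σ b_i: 4/7·1 + 5/6·1 + (-1/3)·1 + (-1/9)·1 = 121/126 ≠ 1 ⇒ order 0.

0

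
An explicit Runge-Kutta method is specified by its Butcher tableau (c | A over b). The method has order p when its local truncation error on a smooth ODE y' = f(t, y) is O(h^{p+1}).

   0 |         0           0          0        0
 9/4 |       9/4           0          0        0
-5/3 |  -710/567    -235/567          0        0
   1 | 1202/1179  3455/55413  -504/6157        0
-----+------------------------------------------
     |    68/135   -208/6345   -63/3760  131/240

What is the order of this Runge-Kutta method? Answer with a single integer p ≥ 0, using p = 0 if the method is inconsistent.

4

b = (68/135, -208/6345, -63/3760, 131/240)
c = (0, 9/4, -5/3, 1)
Ac = (0, 0, -235/252, 145/524)
Σ b_i: 68/135·1 + (-208/6345)·1 + (-63/3760)·1 + 131/240·1 = 1 ✓
b·c: (-208/6345)·9/4 + (-63/3760)·(-5/3) + 131/240·1 = 1/2 ✓
b·c²: (-208/6345)·81/16 + (-63/3760)·25/9 + 131/240·1 = 1/3 ✓
b·Ac: (-63/3760)·(-235/252) + 131/240·145/524 = 1/6 ✓
b·c³: (-208/6345)·729/64 + (-63/3760)·(-125/27) + 131/240·1 = 1/4 ✓
b·(c∘Ac): (-63/3760)·1175/756 + 131/240·145/524 = 1/8 ✓
b·Ac²: (-63/3760)·(-235/112) + 131/240·185/2096 = 1/12 ✓
b·A²c: 131/240·10/131 = 1/24 ✓; 4 stages ⇒ order 4.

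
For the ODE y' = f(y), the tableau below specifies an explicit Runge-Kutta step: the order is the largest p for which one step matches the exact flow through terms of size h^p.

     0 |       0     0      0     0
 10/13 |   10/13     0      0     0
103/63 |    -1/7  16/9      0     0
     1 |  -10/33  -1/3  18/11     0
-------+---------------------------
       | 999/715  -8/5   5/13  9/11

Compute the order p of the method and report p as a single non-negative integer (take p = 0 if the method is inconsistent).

b = (999/715, -8/5, 5/13, 9/11)
c = (0, 10/13, 103/63, 1)
Ac = (0, 0, 160/117, 7264/3003)
Σ b_i: 999/715·1 + (-8/5)·1 + 5/13·1 + 9/11·1 = 1 ✓
b·c: (-8/5)·10/13 + 5/13·103/63 + 9/11·1 = 1948/9009 ≠ 1/2 ⇒ order 1.

1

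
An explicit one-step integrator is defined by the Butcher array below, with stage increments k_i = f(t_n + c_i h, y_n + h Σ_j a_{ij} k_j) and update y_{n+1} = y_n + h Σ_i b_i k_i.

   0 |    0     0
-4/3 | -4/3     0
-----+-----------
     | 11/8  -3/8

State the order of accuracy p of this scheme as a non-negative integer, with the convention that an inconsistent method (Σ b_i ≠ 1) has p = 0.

b = (11/8, -3/8)
c = (0, -4/3)
Σ b_i: 11/8·1 + (-3/8)·1 = 1 ✓
b·c: (-3/8)·(-4/3) = 1/2 ✓; 2 stages ⇒ order 2.

2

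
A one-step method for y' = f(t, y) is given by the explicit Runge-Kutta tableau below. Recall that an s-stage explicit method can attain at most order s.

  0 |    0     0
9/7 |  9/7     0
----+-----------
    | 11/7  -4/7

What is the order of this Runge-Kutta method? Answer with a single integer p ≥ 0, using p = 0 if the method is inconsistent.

b = (11/7, -4/7)
c = (0, 9/7)
Σ b_i: 11/7·1 + (-4/7)·1 = 1 ✓
b·c: (-4/7)·9/7 = -36/49 ≠ 1/2 ⇒ order 1.

1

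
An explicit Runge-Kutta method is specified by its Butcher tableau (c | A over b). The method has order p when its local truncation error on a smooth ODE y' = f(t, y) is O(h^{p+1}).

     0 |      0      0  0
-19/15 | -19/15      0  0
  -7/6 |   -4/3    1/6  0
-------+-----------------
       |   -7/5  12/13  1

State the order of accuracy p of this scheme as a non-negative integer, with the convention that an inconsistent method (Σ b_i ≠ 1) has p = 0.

b = (-7/5, 12/13, 1)
c = (0, -19/15, -7/6)
Ac = (0, 0, -19/90)
Σ b_i: (-7/5)·1 + 12/13·1 + 1·1 = 34/65 ≠ 1 ⇒ order 0.

0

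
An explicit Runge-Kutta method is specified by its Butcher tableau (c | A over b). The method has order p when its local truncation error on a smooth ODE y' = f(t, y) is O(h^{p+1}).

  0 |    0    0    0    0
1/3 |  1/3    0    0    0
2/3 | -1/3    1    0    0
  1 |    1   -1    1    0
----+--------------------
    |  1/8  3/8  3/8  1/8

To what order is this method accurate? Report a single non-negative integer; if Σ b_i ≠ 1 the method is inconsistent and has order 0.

b = (1/8, 3/8, 3/8, 1/8)
c = (0, 1/3, 2/3, 1)
Ac = (0, 0, 1/3, 1/3)
Σ b_i: 1/8·1 + 3/8·1 + 3/8·1 + 1/8·1 = 1 ✓
b·c: 3/8·1/3 + 3/8·2/3 + 1/8·1 = 1/2 ✓
b·c²: 3/8·1/9 + 3/8·4/9 + 1/8·1 = 1/3 ✓
b·Ac: 3/8·1/3 + 1/8·1/3 = 1/6 ✓
b·c³: 3/8·1/27 + 3/8·8/27 + 1/8·1 = 1/4 ✓
b·(c∘Ac): 3/8·2/9 + 1/8·1/3 = 1/8 ✓
b·Ac²: 3/8·1/9 + 1/8·1/3 = 1/12 ✓
b·A²c: 1/8·1/3 = 1/24 ✓; 4 stages ⇒ order 4.

4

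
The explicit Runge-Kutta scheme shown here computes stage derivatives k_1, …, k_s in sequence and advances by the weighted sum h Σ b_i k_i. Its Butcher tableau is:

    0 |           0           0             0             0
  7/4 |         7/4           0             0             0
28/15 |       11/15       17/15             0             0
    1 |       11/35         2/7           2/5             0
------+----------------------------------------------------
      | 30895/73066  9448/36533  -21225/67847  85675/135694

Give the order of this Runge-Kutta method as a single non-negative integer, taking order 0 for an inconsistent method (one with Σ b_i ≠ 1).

3

b = (30895/73066, 9448/36533, -21225/67847, 85675/135694)
c = (0, 7/4, 28/15, 1)
Ac = (0, 0, 119/60, 187/150)
Σ b_i: 30895/73066·1 + 9448/36533·1 + (-21225/67847)·1 + 85675/135694·1 = 1 ✓
b·c: 9448/36533·7/4 + (-21225/67847)·28/15 + 85675/135694·1 = 1/2 ✓
b·c²: 9448/36533·49/16 + (-21225/67847)·784/225 + 85675/135694·1 = 1/3 ✓
b·Ac: (-21225/67847)·119/60 + 85675/135694·187/150 = 1/6 ✓
b·c³: 9448/36533·343/64 + (-21225/67847)·21952/3375 + 85675/135694·1 = -32651/1878840 ≠ 1/4 ⇒ order 3.
b·(c∘Ac): (-21225/67847)·833/225 + 85675/135694·187/150 = -1367/3684 ≠ 1/8
b·Ac²: (-21225/67847)·833/240 + 85675/135694·20419/9000 = 8467319/24424920 ≠ 1/12
b·A²c: 85675/135694·119/150 = 23989/47892 ≠ 1/24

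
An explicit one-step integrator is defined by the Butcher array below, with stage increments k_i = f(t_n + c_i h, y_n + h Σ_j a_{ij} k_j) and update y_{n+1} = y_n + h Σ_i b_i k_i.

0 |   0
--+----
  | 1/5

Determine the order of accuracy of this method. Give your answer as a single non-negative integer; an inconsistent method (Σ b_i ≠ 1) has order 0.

0

b = (1/5)
c = (0)
Σ b_i: 1/5·1 = 1/5 ≠ 1 ⇒ order 0.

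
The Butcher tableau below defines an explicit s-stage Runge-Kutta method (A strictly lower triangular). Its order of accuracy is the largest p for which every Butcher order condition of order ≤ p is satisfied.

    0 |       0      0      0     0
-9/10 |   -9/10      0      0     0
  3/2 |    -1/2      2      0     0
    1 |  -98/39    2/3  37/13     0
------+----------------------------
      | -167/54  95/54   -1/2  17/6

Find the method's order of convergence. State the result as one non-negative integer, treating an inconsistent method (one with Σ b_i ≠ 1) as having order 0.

2

b = (-167/54, 95/54, -1/2, 17/6)
c = (0, -9/10, 3/2, 1)
Ac = (0, 0, -9/5, 477/130)
Σ b_i: (-167/54)·1 + 95/54·1 + (-1/2)·1 + 17/6·1 = 1 ✓
b·c: 95/54·(-9/10) + (-1/2)·3/2 + 17/6·1 = 1/2 ✓
b·c²: 95/54·81/100 + (-1/2)·9/4 + 17/6·1 = 47/15 ≠ 1/3 ⇒ order 2.
b·Ac: (-1/2)·(-9/5) + 17/6·477/130 = 2937/260 ≠ 1/6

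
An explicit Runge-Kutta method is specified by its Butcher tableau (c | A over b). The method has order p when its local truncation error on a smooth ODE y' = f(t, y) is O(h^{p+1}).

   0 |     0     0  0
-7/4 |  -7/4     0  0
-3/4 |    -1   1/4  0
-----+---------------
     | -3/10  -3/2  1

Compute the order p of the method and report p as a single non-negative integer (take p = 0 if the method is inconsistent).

b = (-3/10, -3/2, 1)
c = (0, -7/4, -3/4)
Ac = (0, 0, -7/16)
Σ b_i: (-3/10)·1 + (-3/2)·1 + 1·1 = -4/5 ≠ 1 ⇒ order 0.

0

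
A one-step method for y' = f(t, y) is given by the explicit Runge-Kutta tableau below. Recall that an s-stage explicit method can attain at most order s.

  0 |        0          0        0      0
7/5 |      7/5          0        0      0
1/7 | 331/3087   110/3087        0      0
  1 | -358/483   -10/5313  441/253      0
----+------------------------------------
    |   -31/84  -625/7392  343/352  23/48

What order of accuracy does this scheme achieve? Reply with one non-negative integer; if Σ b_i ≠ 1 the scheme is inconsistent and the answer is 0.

b = (-31/84, -625/7392, 343/352, 23/48)
c = (0, 7/5, 1/7, 1)
Ac = (0, 0, 22/441, 17/69)
Σ b_i: (-31/84)·1 + (-625/7392)·1 + 343/352·1 + 23/48·1 = 1 ✓
b·c: (-625/7392)·7/5 + 343/352·1/7 + 23/48·1 = 1/2 ✓
b·c²: (-625/7392)·49/25 + 343/352·1/49 + 23/48·1 = 1/3 ✓
b·Ac: 343/352·22/441 + 23/48·17/69 = 1/6 ✓
b·c³: (-625/7392)·343/125 + 343/352·1/343 + 23/48·1 = 1/4 ✓
b·(c∘Ac): 343/352·22/3087 + 23/48·17/69 = 1/8 ✓
b·Ac²: 343/352·22/315 + 23/48·11/345 = 1/12 ✓
b·A²c: 23/48·2/23 = 1/24 ✓; 4 stages ⇒ order 4.

4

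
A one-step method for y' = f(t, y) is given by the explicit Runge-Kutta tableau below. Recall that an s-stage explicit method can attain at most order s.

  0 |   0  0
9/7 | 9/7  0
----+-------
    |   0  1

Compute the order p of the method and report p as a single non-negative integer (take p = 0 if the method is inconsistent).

b = (0, 1)
c = (0, 9/7)
Σ b_i: 1·1 = 1 ✓
b·c: 1·9/7 = 9/7 ≠ 1/2 ⇒ order 1.

1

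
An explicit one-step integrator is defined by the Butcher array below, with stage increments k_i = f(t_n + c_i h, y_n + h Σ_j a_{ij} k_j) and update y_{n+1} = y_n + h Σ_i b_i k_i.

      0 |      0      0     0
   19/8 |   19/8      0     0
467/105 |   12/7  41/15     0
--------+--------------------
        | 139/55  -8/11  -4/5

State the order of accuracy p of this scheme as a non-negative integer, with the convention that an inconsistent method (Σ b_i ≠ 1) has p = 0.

1

b = (139/55, -8/11, -4/5)
c = (0, 19/8, 467/105)
Ac = (0, 0, 779/120)
Σ b_i: 139/55·1 + (-8/11)·1 + (-4/5)·1 = 1 ✓
b·c: (-8/11)·19/8 + (-4/5)·467/105 = -30523/5775 ≠ 1/2 ⇒ order 1.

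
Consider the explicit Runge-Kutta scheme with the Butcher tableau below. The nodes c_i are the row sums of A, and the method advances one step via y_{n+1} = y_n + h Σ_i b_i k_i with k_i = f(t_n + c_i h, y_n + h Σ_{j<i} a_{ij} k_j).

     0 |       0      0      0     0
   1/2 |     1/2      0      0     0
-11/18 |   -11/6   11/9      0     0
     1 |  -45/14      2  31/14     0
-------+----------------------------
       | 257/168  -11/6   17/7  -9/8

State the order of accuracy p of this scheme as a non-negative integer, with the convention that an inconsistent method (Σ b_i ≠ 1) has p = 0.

1

b = (257/168, -11/6, 17/7, -9/8)
c = (0, 1/2, -11/18, 1)
Ac = (0, 0, 11/18, -89/252)
Σ b_i: 257/168·1 + (-11/6)·1 + 17/7·1 + (-9/8)·1 = 1 ✓
b·c: (-11/6)·1/2 + 17/7·(-11/18) + (-9/8)·1 = -1777/504 ≠ 1/2 ⇒ order 1.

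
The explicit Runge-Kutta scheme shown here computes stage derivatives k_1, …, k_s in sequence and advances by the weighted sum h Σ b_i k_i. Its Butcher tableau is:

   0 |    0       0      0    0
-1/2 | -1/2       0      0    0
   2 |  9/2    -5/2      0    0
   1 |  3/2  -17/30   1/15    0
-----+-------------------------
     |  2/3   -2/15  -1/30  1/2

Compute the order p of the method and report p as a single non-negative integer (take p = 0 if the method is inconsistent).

b = (2/3, -2/15, -1/30, 1/2)
c = (0, -1/2, 2, 1)
Ac = (0, 0, 5/4, 5/12)
Σ b_i: 2/3·1 + (-2/15)·1 + (-1/30)·1 + 1/2·1 = 1 ✓
b·c: (-2/15)·(-1/2) + (-1/30)·2 + 1/2·1 = 1/2 ✓
b·c²: (-2/15)·1/4 + (-1/30)·4 + 1/2·1 = 1/3 ✓
b·Ac: (-1/30)·5/4 + 1/2·5/12 = 1/6 ✓
b·c³: (-2/15)·(-1/8) + (-1/30)·8 + 1/2·1 = 1/4 ✓
b·(c∘Ac): (-1/30)·5/2 + 1/2·5/12 = 1/8 ✓
b·Ac²: (-1/30)·(-5/8) + 1/2·1/8 = 1/12 ✓
b·A²c: 1/2·1/12 = 1/24 ✓; 4 stages ⇒ order 4.

4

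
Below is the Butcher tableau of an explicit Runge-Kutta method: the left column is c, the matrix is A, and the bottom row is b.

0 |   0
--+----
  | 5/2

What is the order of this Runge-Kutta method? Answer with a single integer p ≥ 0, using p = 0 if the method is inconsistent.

0

b = (5/2)
c = (0)
Σ b_i: 5/2·1 = 5/2 ≠ 1 ⇒ order 0.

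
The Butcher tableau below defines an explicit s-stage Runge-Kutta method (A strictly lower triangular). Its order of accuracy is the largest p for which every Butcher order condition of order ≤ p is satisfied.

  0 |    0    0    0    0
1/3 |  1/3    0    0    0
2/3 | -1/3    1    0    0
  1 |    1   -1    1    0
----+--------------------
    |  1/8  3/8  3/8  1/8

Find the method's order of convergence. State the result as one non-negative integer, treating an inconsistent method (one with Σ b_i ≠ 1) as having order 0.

b = (1/8, 3/8, 3/8, 1/8)
c = (0, 1/3, 2/3, 1)
Ac = (0, 0, 1/3, 1/3)
Σ b_i: 1/8·1 + 3/8·1 + 3/8·1 + 1/8·1 = 1 ✓
b·c: 3/8·1/3 + 3/8·2/3 + 1/8·1 = 1/2 ✓
b·c²: 3/8·1/9 + 3/8·4/9 + 1/8·1 = 1/3 ✓
b·Ac: 3/8·1/3 + 1/8·1/3 = 1/6 ✓
b·c³: 3/8·1/27 + 3/8·8/27 + 1/8·1 = 1/4 ✓
b·(c∘Ac): 3/8·2/9 + 1/8·1/3 = 1/8 ✓
b·Ac²: 3/8·1/9 + 1/8·1/3 = 1/12 ✓
b·A²c: 1/8·1/3 = 1/24 ✓; 4 stages ⇒ order 4.

4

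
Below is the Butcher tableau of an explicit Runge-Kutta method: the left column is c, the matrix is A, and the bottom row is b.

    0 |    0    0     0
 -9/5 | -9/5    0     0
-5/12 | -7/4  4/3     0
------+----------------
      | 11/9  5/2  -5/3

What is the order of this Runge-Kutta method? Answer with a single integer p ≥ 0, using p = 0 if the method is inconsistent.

0

b = (11/9, 5/2, -5/3)
c = (0, -9/5, -5/12)
Ac = (0, 0, -12/5)
Σ b_i: 11/9·1 + 5/2·1 + (-5/3)·1 = 37/18 ≠ 1 ⇒ order 0.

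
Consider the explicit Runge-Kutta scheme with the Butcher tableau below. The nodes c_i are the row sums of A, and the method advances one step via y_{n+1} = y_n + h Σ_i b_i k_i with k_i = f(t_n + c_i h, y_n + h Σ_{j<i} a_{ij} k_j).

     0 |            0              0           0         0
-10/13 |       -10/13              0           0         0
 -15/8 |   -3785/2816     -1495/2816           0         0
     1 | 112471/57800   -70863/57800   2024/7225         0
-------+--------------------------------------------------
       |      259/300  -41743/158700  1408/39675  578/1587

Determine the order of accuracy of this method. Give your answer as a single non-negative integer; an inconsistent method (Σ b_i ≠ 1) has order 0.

4

b = (259/300, -41743/158700, 1408/39675, 578/1587)
c = (0, -10/13, -15/8, 1)
Ac = (0, 0, 575/1408, 483/1156)
Σ b_i: 259/300·1 + (-41743/158700)·1 + 1408/39675·1 + 578/1587·1 = 1 ✓
b·c: (-41743/158700)·(-10/13) + 1408/39675·(-15/8) + 578/1587·1 = 1/2 ✓
b·c²: (-41743/158700)·100/169 + 1408/39675·225/64 + 578/1587·1 = 1/3 ✓
b·Ac: 1408/39675·575/1408 + 578/1587·483/1156 = 1/6 ✓
b·c³: (-41743/158700)·(-1000/2197) + 1408/39675·(-3375/512) + 578/1587·1 = 1/4 ✓
b·(c∘Ac): 1408/39675·(-8625/11264) + 578/1587·483/1156 = 1/8 ✓
b·Ac²: 1408/39675·(-2875/9152) + 578/1587·7797/30056 = 1/12 ✓
b·A²c: 578/1587·529/4624 = 1/24 ✓; 4 stages ⇒ order 4.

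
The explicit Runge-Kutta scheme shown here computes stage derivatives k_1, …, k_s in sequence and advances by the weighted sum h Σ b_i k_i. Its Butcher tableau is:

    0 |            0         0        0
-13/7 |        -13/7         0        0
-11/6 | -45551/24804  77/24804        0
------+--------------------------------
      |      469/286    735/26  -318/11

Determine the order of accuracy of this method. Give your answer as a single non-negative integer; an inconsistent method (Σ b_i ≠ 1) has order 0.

b = (469/286, 735/26, -318/11)
c = (0, -13/7, -11/6)
Ac = (0, 0, -11/1908)
Σ b_i: 469/286·1 + 735/26·1 + (-318/11)·1 = 1 ✓
b·c: 735/26·(-13/7) + (-318/11)·(-11/6) = 1/2 ✓
b·c²: 735/26·169/49 + (-318/11)·121/36 = 1/3 ✓
b·Ac: (-318/11)·(-11/1908) = 1/6 ✓; 3 stages ⇒ order 3.

3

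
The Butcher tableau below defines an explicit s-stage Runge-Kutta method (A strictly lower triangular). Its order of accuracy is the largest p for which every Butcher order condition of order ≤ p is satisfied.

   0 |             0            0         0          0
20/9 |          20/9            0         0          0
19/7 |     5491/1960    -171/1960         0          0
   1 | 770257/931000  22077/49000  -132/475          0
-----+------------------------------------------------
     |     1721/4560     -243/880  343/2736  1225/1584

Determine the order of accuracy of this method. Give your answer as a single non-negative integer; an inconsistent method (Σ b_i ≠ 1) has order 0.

4

b = (1721/4560, -243/880, 343/2736, 1225/1584)
c = (0, 20/9, 19/7, 1)
Ac = (0, 0, -19/98, 121/490)
Σ b_i: 1721/4560·1 + (-243/880)·1 + 343/2736·1 + 1225/1584·1 = 1 ✓
b·c: (-243/880)·20/9 + 343/2736·19/7 + 1225/1584·1 = 1/2 ✓
b·c²: (-243/880)·400/81 + 343/2736·361/49 + 1225/1584·1 = 1/3 ✓
b·Ac: 343/2736·(-19/98) + 1225/1584·121/490 = 1/6 ✓
b·c³: (-243/880)·8000/729 + 343/2736·6859/343 + 1225/1584·1 = 1/4 ✓
b·(c∘Ac): 343/2736·(-361/686) + 1225/1584·121/490 = 1/8 ✓
b·Ac²: 343/2736·(-190/441) + 1225/1584·1958/11025 = 1/12 ✓
b·A²c: 1225/1584·66/1225 = 1/24 ✓; 4 stages ⇒ order 4.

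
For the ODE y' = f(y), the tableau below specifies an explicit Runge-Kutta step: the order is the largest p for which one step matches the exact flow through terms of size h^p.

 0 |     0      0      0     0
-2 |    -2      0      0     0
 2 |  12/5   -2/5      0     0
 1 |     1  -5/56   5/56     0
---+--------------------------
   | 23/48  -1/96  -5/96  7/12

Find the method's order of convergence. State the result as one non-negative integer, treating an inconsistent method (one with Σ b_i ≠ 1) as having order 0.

b = (23/48, -1/96, -5/96, 7/12)
c = (0, -2, 2, 1)
Ac = (0, 0, 4/5, 5/14)
Σ b_i: 23/48·1 + (-1/96)·1 + (-5/96)·1 + 7/12·1 = 1 ✓
b·c: (-1/96)·(-2) + (-5/96)·2 + 7/12·1 = 1/2 ✓
b·c²: (-1/96)·4 + (-5/96)·4 + 7/12·1 = 1/3 ✓
b·Ac: (-5/96)·4/5 + 7/12·5/14 = 1/6 ✓
b·c³: (-1/96)·(-8) + (-5/96)·8 + 7/12·1 = 1/4 ✓
b·(c∘Ac): (-5/96)·8/5 + 7/12·5/14 = 1/8 ✓
b·Ac²: (-5/96)·(-8/5) = 1/12 ✓
b·A²c: 7/12·1/14 = 1/24 ✓; 4 stages ⇒ order 4.

4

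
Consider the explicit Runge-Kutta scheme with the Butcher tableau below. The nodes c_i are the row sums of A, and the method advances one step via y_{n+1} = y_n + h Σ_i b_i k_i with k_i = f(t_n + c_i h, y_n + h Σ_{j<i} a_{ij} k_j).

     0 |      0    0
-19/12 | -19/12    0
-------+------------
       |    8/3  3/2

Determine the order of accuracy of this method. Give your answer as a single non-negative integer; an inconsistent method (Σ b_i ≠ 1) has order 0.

b = (8/3, 3/2)
c = (0, -19/12)
Σ b_i: 8/3·1 + 3/2·1 = 25/6 ≠ 1 ⇒ order 0.

0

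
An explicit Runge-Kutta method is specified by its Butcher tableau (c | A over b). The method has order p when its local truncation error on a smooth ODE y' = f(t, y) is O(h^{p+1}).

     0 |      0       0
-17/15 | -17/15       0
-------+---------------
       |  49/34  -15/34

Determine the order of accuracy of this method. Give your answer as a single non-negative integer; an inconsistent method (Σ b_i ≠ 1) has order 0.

b = (49/34, -15/34)
c = (0, -17/15)
Σ b_i: 49/34·1 + (-15/34)·1 = 1 ✓
b·c: (-15/34)·(-17/15) = 1/2 ✓; 2 stages ⇒ order 2.

2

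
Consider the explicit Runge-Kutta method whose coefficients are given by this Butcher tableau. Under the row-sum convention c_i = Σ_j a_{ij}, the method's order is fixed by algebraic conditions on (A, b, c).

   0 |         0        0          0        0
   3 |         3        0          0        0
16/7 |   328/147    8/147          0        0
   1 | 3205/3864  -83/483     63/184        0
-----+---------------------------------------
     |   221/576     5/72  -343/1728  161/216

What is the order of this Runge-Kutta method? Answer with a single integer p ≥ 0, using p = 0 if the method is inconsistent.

4

b = (221/576, 5/72, -343/1728, 161/216)
c = (0, 3, 16/7, 1)
Ac = (0, 0, 8/49, 43/161)
Σ b_i: 221/576·1 + 5/72·1 + (-343/1728)·1 + 161/216·1 = 1 ✓
b·c: 5/72·3 + (-343/1728)·16/7 + 161/216·1 = 1/2 ✓
b·c²: 5/72·9 + (-343/1728)·256/49 + 161/216·1 = 1/3 ✓
b·Ac: (-343/1728)·8/49 + 161/216·43/161 = 1/6 ✓
b·c³: 5/72·27 + (-343/1728)·4096/343 + 161/216·1 = 1/4 ✓
b·(c∘Ac): (-343/1728)·128/343 + 161/216·43/161 = 1/8 ✓
b·Ac²: (-343/1728)·24/49 + 161/216·39/161 = 1/12 ✓
b·A²c: 161/216·9/161 = 1/24 ✓; 4 stages ⇒ order 4.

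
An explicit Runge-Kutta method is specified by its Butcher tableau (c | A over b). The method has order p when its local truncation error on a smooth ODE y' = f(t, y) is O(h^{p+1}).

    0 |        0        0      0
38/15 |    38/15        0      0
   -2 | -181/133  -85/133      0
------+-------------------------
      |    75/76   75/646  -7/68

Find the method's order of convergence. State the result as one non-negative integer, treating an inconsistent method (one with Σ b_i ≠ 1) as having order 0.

3

b = (75/76, 75/646, -7/68)
c = (0, 38/15, -2)
Ac = (0, 0, -34/21)
Σ b_i: 75/76·1 + 75/646·1 + (-7/68)·1 = 1 ✓
b·c: 75/646·38/15 + (-7/68)·(-2) = 1/2 ✓
b·c²: 75/646·1444/225 + (-7/68)·4 = 1/3 ✓
b·Ac: (-7/68)·(-34/21) = 1/6 ✓; 3 stages ⇒ order 3.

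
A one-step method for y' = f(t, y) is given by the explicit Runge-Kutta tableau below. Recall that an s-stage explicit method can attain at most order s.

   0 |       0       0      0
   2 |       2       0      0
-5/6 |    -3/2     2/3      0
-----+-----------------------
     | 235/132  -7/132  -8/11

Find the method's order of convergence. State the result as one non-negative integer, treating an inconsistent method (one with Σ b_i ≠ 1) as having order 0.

2

b = (235/132, -7/132, -8/11)
c = (0, 2, -5/6)
Ac = (0, 0, 4/3)
Σ b_i: 235/132·1 + (-7/132)·1 + (-8/11)·1 = 1 ✓
b·c: (-7/132)·2 + (-8/11)·(-5/6) = 1/2 ✓
b·c²: (-7/132)·4 + (-8/11)·25/36 = -71/99 ≠ 1/3 ⇒ order 2.
b·Ac: (-8/11)·4/3 = -32/33 ≠ 1/6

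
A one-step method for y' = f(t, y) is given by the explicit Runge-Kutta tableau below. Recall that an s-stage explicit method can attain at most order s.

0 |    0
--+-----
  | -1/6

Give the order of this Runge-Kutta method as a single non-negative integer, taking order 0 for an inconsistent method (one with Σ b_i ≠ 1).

b = (-1/6)
c = (0)
Σ b_i: (-1/6)·1 = -1/6 ≠ 1 ⇒ order 0.

0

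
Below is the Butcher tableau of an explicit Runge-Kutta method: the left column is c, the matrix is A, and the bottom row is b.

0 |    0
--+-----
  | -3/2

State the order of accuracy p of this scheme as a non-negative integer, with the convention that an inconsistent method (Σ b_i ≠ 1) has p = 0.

0

b = (-3/2)
c = (0)
Σ b_i: (-3/2)·1 = -3/2 ≠ 1 ⇒ order 0.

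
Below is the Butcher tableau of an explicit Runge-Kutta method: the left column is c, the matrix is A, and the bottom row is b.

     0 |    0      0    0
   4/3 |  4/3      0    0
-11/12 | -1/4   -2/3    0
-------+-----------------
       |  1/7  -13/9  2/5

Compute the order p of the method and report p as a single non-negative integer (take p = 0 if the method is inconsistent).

0

b = (1/7, -13/9, 2/5)
c = (0, 4/3, -11/12)
Ac = (0, 0, -8/9)
Σ b_i: 1/7·1 + (-13/9)·1 + 2/5·1 = -284/315 ≠ 1 ⇒ order 0.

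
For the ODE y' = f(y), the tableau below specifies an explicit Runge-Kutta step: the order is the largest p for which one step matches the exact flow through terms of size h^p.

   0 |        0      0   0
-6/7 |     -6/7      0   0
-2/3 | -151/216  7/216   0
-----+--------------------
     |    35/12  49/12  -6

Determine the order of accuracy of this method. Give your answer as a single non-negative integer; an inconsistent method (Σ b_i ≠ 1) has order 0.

b = (35/12, 49/12, -6)
c = (0, -6/7, -2/3)
Ac = (0, 0, -1/36)
Σ b_i: 35/12·1 + 49/12·1 + (-6)·1 = 1 ✓
b·c: 49/12·(-6/7) + (-6)·(-2/3) = 1/2 ✓
b·c²: 49/12·36/49 + (-6)·4/9 = 1/3 ✓
b·Ac: (-6)·(-1/36) = 1/6 ✓; 3 stages ⇒ order 3.

3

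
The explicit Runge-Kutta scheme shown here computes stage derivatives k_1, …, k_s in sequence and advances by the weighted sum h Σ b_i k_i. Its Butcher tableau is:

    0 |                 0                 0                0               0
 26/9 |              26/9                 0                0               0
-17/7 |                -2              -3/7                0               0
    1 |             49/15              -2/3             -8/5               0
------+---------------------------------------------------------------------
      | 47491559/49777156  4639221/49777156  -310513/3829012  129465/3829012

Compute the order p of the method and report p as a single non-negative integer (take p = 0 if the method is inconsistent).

3

b = (47491559/49777156, 4639221/49777156, -310513/3829012, 129465/3829012)
c = (0, 26/9, -17/7, 1)
Ac = (0, 0, -26/21, 1852/945)
Σ b_i: 47491559/49777156·1 + 4639221/49777156·1 + (-310513/3829012)·1 + 129465/3829012·1 = 1 ✓
b·c: 4639221/49777156·26/9 + (-310513/3829012)·(-17/7) + 129465/3829012·1 = 1/2 ✓
b·c²: 4639221/49777156·676/81 + (-310513/3829012)·289/49 + 129465/3829012·1 = 1/3 ✓
b·Ac: (-310513/3829012)·(-26/21) + 129465/3829012·1852/945 = 1/6 ✓
b·c³: 4639221/49777156·17576/729 + (-310513/3829012)·(-4913/343) + 129465/3829012·1 = 36635458/10642401 ≠ 1/4 ⇒ order 3.
b·(c∘Ac): (-310513/3829012)·442/147 + 129465/3829012·1852/945 = -1019891/5743518 ≠ 1/8
b·Ac²: (-310513/3829012)·(-676/189) + 129465/3829012·(-893056/59535) = -2310871/10642401 ≠ 1/12
b·A²c: 129465/3829012·208/105 = 64116/957253 ≠ 1/24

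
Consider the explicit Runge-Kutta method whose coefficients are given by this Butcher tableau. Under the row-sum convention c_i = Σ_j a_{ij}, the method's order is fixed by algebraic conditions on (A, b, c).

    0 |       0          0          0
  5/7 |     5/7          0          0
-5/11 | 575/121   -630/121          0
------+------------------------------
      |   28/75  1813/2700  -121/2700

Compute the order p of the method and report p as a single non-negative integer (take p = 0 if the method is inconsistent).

3

b = (28/75, 1813/2700, -121/2700)
c = (0, 5/7, -5/11)
Ac = (0, 0, -450/121)
Σ b_i: 28/75·1 + 1813/2700·1 + (-121/2700)·1 = 1 ✓
b·c: 1813/2700·5/7 + (-121/2700)·(-5/11) = 1/2 ✓
b·c²: 1813/2700·25/49 + (-121/2700)·25/121 = 1/3 ✓
b·Ac: (-121/2700)·(-450/121) = 1/6 ✓; 3 stages ⇒ order 3.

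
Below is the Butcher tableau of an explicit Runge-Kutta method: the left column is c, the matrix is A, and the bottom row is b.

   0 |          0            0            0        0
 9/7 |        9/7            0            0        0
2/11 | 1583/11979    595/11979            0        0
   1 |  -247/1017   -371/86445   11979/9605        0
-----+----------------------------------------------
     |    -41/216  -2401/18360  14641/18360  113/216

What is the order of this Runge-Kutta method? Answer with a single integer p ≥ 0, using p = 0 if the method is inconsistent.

b = (-41/216, -2401/18360, 14641/18360, 113/216)
c = (0, 9/7, 2/11, 1)
Ac = (0, 0, 85/1331, 25/113)
Σ b_i: (-41/216)·1 + (-2401/18360)·1 + 14641/18360·1 + 113/216·1 = 1 ✓
b·c: (-2401/18360)·9/7 + 14641/18360·2/11 + 113/216·1 = 1/2 ✓
b·c²: (-2401/18360)·81/49 + 14641/18360·4/121 + 113/216·1 = 1/3 ✓
b·Ac: 14641/18360·85/1331 + 113/216·25/113 = 1/6 ✓
b·c³: (-2401/18360)·729/343 + 14641/18360·8/1331 + 113/216·1 = 1/4 ✓
b·(c∘Ac): 14641/18360·170/14641 + 113/216·25/113 = 1/8 ✓
b·Ac²: 14641/18360·765/9317 + 113/216·27/791 = 1/12 ✓
b·A²c: 113/216·9/113 = 1/24 ✓; 4 stages ⇒ order 4.

4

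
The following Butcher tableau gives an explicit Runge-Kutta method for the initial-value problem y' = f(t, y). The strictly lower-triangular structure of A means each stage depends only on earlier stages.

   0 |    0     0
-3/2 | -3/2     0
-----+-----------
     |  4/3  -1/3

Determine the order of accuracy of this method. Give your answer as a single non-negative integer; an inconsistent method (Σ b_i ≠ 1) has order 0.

2

b = (4/3, -1/3)
c = (0, -3/2)
Σ b_i: 4/3·1 + (-1/3)·1 = 1 ✓
b·c: (-1/3)·(-3/2) = 1/2 ✓; 2 stages ⇒ order 2.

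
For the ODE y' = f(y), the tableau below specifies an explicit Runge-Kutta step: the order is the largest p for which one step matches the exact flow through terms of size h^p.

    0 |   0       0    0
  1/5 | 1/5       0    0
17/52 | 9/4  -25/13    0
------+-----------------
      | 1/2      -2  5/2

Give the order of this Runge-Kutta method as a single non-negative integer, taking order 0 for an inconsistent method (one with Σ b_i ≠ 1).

1

b = (1/2, -2, 5/2)
c = (0, 1/5, 17/52)
Ac = (0, 0, -5/13)
Σ b_i: 1/2·1 + (-2)·1 + 5/2·1 = 1 ✓
b·c: (-2)·1/5 + 5/2·17/52 = 217/520 ≠ 1/2 ⇒ order 1.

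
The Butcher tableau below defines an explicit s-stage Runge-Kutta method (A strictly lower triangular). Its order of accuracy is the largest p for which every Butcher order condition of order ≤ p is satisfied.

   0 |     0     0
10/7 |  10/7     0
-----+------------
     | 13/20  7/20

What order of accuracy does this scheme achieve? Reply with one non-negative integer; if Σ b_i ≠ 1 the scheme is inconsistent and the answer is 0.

2

b = (13/20, 7/20)
c = (0, 10/7)
Σ b_i: 13/20·1 + 7/20·1 = 1 ✓
b·c: 7/20·10/7 = 1/2 ✓; 2 stages ⇒ order 2.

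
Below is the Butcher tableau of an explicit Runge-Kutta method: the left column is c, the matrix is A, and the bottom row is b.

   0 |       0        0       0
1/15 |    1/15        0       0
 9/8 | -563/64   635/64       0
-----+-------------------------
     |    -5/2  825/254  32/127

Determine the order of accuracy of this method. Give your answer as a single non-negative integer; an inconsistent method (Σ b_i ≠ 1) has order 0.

b = (-5/2, 825/254, 32/127)
c = (0, 1/15, 9/8)
Ac = (0, 0, 127/192)
Σ b_i: (-5/2)·1 + 825/254·1 + 32/127·1 = 1 ✓
b·c: 825/254·1/15 + 32/127·9/8 = 1/2 ✓
b·c²: 825/254·1/225 + 32/127·81/64 = 1/3 ✓
b·Ac: 32/127·127/192 = 1/6 ✓; 3 stages ⇒ order 3.

3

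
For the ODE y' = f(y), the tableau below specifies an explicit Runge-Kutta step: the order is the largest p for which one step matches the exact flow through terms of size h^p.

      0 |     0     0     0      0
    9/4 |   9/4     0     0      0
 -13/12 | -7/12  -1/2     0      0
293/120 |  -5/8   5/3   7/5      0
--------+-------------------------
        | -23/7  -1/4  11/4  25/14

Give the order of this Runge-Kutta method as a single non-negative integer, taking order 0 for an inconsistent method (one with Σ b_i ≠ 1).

b = (-23/7, -1/4, 11/4, 25/14)
c = (0, 9/4, -13/12, 293/120)
Ac = (0, 0, -9/8, 67/30)
Σ b_i: (-23/7)·1 + (-1/4)·1 + 11/4·1 + 25/14·1 = 1 ✓
b·c: (-1/4)·9/4 + 11/4·(-13/12) + 25/14·293/120 = 275/336 ≠ 1/2 ⇒ order 1.

1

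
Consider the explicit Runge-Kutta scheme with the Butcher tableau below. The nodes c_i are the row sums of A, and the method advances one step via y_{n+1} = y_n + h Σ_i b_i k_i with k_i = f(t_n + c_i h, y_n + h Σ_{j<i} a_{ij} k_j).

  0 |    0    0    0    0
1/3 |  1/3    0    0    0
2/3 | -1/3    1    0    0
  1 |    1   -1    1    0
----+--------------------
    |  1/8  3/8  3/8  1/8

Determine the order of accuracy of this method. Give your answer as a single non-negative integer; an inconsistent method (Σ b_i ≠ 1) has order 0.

4

b = (1/8, 3/8, 3/8, 1/8)
c = (0, 1/3, 2/3, 1)
Ac = (0, 0, 1/3, 1/3)
Σ b_i: 1/8·1 + 3/8·1 + 3/8·1 + 1/8·1 = 1 ✓
b·c: 3/8·1/3 + 3/8·2/3 + 1/8·1 = 1/2 ✓
b·c²: 3/8·1/9 + 3/8·4/9 + 1/8·1 = 1/3 ✓
b·Ac: 3/8·1/3 + 1/8·1/3 = 1/6 ✓
b·c³: 3/8·1/27 + 3/8·8/27 + 1/8·1 = 1/4 ✓
b·(c∘Ac): 3/8·2/9 + 1/8·1/3 = 1/8 ✓
b·Ac²: 3/8·1/9 + 1/8·1/3 = 1/12 ✓
b·A²c: 1/8·1/3 = 1/24 ✓; 4 stages ⇒ order 4.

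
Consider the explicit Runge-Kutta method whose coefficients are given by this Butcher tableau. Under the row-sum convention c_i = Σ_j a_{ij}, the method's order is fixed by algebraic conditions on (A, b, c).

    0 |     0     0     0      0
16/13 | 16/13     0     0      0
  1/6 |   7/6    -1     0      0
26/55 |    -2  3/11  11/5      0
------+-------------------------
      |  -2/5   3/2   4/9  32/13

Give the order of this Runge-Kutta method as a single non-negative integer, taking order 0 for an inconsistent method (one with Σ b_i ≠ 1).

b = (-2/5, 3/2, 4/9, 32/13)
c = (0, 16/13, 1/6, 26/55)
Ac = (0, 0, -16/13, 3013/4290)
Σ b_i: (-2/5)·1 + 3/2·1 + 4/9·1 + 32/13·1 = 4687/1170 ≠ 1 ⇒ order 0.

0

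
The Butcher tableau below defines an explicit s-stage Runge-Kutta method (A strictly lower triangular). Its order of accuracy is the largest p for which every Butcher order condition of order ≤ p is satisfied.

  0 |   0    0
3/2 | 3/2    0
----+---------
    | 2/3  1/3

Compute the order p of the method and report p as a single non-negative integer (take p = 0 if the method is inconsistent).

b = (2/3, 1/3)
c = (0, 3/2)
Σ b_i: 2/3·1 + 1/3·1 = 1 ✓
b·c: 1/3·3/2 = 1/2 ✓; 2 stages ⇒ order 2.

2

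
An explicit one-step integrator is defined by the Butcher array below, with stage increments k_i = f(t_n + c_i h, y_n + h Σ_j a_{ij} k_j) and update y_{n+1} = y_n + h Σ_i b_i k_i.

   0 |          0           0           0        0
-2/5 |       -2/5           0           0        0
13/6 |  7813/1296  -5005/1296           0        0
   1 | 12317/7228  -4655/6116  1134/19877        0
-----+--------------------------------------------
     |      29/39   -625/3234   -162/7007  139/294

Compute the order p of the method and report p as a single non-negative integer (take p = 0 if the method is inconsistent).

4

b = (29/39, -625/3234, -162/7007, 139/294)
c = (0, -2/5, 13/6, 1)
Ac = (0, 0, 1001/648, 119/278)
Σ b_i: 29/39·1 + (-625/3234)·1 + (-162/7007)·1 + 139/294·1 = 1 ✓
b·c: (-625/3234)·(-2/5) + (-162/7007)·13/6 + 139/294·1 = 1/2 ✓
b·c²: (-625/3234)·4/25 + (-162/7007)·169/36 + 139/294·1 = 1/3 ✓
b·Ac: (-162/7007)·1001/648 + 139/294·119/278 = 1/6 ✓
b·c³: (-625/3234)·(-8/125) + (-162/7007)·2197/216 + 139/294·1 = 1/4 ✓
b·(c∘Ac): (-162/7007)·13013/3888 + 139/294·119/278 = 1/8 ✓
b·Ac²: (-162/7007)·(-1001/1620) + 139/294·203/1390 = 1/12 ✓
b·A²c: 139/294·49/556 = 1/24 ✓; 4 stages ⇒ order 4.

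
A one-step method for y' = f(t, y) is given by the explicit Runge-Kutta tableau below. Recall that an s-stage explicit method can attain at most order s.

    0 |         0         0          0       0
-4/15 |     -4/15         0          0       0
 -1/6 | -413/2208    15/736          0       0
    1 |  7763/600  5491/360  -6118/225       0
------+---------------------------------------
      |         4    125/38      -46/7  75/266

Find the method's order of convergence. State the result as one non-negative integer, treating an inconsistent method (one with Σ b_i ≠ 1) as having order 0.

4

b = (4, 125/38, -46/7, 75/266)
c = (0, -4/15, -1/6, 1)
Ac = (0, 0, -1/184, 209/450)
Σ b_i: 4·1 + 125/38·1 + (-46/7)·1 + 75/266·1 = 1 ✓
b·c: 125/38·(-4/15) + (-46/7)·(-1/6) + 75/266·1 = 1/2 ✓
b·c²: 125/38·16/225 + (-46/7)·1/36 + 75/266·1 = 1/3 ✓
b·Ac: (-46/7)·(-1/184) + 75/266·209/450 = 1/6 ✓
b·c³: 125/38·(-64/3375) + (-46/7)·(-1/216) + 75/266·1 = 1/4 ✓
b·(c∘Ac): (-46/7)·1/1104 + 75/266·209/450 = 1/8 ✓
b·Ac²: (-46/7)·1/690 + 75/266·247/750 = 1/12 ✓
b·A²c: 75/266·133/900 = 1/24 ✓; 4 stages ⇒ order 4.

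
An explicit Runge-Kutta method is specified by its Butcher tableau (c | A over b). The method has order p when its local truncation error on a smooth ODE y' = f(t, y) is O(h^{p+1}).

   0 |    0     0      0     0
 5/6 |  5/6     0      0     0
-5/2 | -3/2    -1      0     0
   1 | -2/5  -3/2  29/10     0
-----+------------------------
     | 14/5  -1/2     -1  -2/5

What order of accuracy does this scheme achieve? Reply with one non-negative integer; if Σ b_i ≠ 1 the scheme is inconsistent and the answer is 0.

b = (14/5, -1/2, -1, -2/5)
c = (0, 5/6, -5/2, 1)
Ac = (0, 0, -5/6, -17/2)
Σ b_i: 14/5·1 + (-1/2)·1 + (-1)·1 + (-2/5)·1 = 9/10 ≠ 1 ⇒ order 0.

0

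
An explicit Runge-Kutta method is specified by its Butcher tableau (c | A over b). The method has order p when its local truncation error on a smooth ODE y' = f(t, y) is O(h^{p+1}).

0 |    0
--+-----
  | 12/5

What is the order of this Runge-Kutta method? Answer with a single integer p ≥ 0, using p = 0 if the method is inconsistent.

b = (12/5)
c = (0)
Σ b_i: 12/5·1 = 12/5 ≠ 1 ⇒ order 0.

0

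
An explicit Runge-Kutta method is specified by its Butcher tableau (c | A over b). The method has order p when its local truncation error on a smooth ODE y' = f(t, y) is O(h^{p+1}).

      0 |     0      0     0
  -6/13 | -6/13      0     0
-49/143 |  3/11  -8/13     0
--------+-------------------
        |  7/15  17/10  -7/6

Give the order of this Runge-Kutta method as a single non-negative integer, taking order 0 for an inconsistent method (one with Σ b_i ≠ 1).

b = (7/15, 17/10, -7/6)
c = (0, -6/13, -49/143)
Ac = (0, 0, 48/169)
Σ b_i: 7/15·1 + 17/10·1 + (-7/6)·1 = 1 ✓
b·c: 17/10·(-6/13) + (-7/6)·(-49/143) = -127/330 ≠ 1/2 ⇒ order 1.

1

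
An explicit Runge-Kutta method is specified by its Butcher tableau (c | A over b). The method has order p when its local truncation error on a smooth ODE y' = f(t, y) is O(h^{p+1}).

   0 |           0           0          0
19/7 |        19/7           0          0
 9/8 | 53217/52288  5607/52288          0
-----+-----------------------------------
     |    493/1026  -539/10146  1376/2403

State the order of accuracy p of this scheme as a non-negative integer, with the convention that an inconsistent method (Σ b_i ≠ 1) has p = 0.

3

b = (493/1026, -539/10146, 1376/2403)
c = (0, 19/7, 9/8)
Ac = (0, 0, 801/2752)
Σ b_i: 493/1026·1 + (-539/10146)·1 + 1376/2403·1 = 1 ✓
b·c: (-539/10146)·19/7 + 1376/2403·9/8 = 1/2 ✓
b·c²: (-539/10146)·361/49 + 1376/2403·81/64 = 1/3 ✓
b·Ac: 1376/2403·801/2752 = 1/6 ✓; 3 stages ⇒ order 3.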